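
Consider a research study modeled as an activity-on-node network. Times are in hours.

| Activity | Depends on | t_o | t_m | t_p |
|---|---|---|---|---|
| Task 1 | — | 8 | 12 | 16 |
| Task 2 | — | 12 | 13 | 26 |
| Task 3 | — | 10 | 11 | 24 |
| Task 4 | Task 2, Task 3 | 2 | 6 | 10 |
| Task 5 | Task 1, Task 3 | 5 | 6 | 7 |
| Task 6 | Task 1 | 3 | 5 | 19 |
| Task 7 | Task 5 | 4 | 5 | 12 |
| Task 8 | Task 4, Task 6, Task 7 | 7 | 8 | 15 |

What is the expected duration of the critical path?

34 hours

te_Task 1 = (8 + 4·12 + 16)/6 = 72/6 = 12
te_Task 2 = (12 + 4·13 + 26)/6 = 90/6 = 15
te_Task 3 = (10 + 4·11 + 24)/6 = 78/6 = 13
te_Task 4 = (2 + 4·6 + 10)/6 = 36/6 = 6
te_Task 5 = (5 + 4·6 + 7)/6 = 36/6 = 6
te_Task 6 = (3 + 4·5 + 19)/6 = 42/6 = 7
te_Task 7 = (4 + 4·5 + 12)/6 = 36/6 = 6
te_Task 8 = (7 + 4·8 + 15)/6 = 54/6 = 9

Forward pass:
ES_Task 1 = 0; EF_Task 1 = 12
ES_Task 2 = 0; EF_Task 2 = 15
ES_Task 3 = 0; EF_Task 3 = 13
ES_Task 4 = max(EF_Task 2=15, EF_Task 3=13) = 15; EF_Task 4 = 15+6 = 21
ES_Task 5 = max(EF_Task 1=12, EF_Task 3=13) = 13; EF_Task 5 = 13+6 = 19
ES_Task 6 = 12; EF_Task 6 = 12+7 = 19
ES_Task 7 = 19; EF_Task 7 = 19+6 = 25
ES_Task 8 = max(EF_Task 4=21, EF_Task 6=19, EF_Task 7=25) = 25; EF_Task 8 = 25+9 = 34
Expected project duration μ = 34 hours. Critical path: Task 3 → Task 5 → Task 7 → Task 8.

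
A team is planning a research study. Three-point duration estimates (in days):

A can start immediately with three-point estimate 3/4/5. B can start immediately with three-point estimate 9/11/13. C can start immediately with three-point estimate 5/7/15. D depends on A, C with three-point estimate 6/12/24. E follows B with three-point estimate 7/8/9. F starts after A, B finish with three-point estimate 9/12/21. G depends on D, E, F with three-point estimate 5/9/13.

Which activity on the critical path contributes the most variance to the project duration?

F

te_A = (3 + 4·4 + 5)/6 = 24/6 = 4; σ²_A = ((5−3)/6)² = 0.111
te_B = (9 + 4·11 + 13)/6 = 66/6 = 11; σ²_B = ((13−9)/6)² = 0.444
te_C = (5 + 4·7 + 15)/6 = 48/6 = 8; σ²_C = ((15−5)/6)² = 2.778
te_D = (6 + 4·12 + 24)/6 = 78/6 = 13; σ²_D = ((24−6)/6)² = 9.000
te_E = (7 + 4·8 + 9)/6 = 48/6 = 8; σ²_E = ((9−7)/6)² = 0.111
te_F = (9 + 4·12 + 21)/6 = 78/6 = 13; σ²_F = ((21−9)/6)² = 4.000
te_G = (5 + 4·9 + 13)/6 = 54/6 = 9; σ²_G = ((13−5)/6)² = 1.778

Forward pass:
ES_A = 0; EF_A = 4
ES_B = 0; EF_B = 11
ES_C = 0; EF_C = 8
ES_D = max(EF_A=4, EF_C=8) = 8; EF_D = 8+13 = 21
ES_E = 11; EF_E = 11+8 = 19
ES_F = max(EF_A=4, EF_B=11) = 11; EF_F = 11+13 = 24
ES_G = max(EF_D=21, EF_E=19, EF_F=24) = 24; EF_G = 24+9 = 33
Expected project duration μ = 33 days. Critical path: B → F → G.

Variances on critical path: σ²_B=0.444, σ²_F=4.000, σ²_G=1.778.
Largest is σ²_F = 4.000.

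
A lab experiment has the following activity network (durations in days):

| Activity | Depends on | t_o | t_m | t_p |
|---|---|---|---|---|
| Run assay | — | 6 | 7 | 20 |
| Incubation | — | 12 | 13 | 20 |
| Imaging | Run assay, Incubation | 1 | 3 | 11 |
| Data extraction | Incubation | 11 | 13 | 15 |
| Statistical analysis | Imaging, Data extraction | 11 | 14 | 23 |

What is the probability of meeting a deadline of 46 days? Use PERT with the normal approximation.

te_Run assay = (6 + 4·7 + 20)/6 = 54/6 = 9; σ²_Run assay = ((20−6)/6)² = 5.444
te_Incubation = (12 + 4·13 + 20)/6 = 84/6 = 14; σ²_Incubation = ((20−12)/6)² = 1.778
te_Imaging = (1 + 4·3 + 11)/6 = 24/6 = 4; σ²_Imaging = ((11−1)/6)² = 2.778
te_Data extraction = (11 + 4·13 + 15)/6 = 78/6 = 13; σ²_Data extraction = ((15−11)/6)² = 0.444
te_Statistical analysis = (11 + 4·14 + 23)/6 = 90/6 = 15; σ²_Statistical analysis = ((23−11)/6)² = 4.000

Forward pass:
ES_Run assay = 0; EF_Run assay = 9
ES_Incubation = 0; EF_Incubation = 14
ES_Imaging = max(EF_Run assay=9, EF_Incubation=14) = 14; EF_Imaging = 14+4 = 18
ES_Data extraction = 14; EF_Data extraction = 14+13 = 27
ES_Statistical analysis = max(EF_Imaging=18, EF_Data extraction=27) = 27; EF_Statistical analysis = 27+15 = 42
Expected project duration μ = 42 days. Critical path: Incubation → Data extraction → Statistical analysis.

Variance along critical path = 1.778 + 0.444 + 4.000 = 6.222; σ = √6.222 = 2.494 days.
Z = (46 − 42) / 2.494 = 1.604
P(T ≤ 46) = Φ(1.604) ≈ 0.946

0.946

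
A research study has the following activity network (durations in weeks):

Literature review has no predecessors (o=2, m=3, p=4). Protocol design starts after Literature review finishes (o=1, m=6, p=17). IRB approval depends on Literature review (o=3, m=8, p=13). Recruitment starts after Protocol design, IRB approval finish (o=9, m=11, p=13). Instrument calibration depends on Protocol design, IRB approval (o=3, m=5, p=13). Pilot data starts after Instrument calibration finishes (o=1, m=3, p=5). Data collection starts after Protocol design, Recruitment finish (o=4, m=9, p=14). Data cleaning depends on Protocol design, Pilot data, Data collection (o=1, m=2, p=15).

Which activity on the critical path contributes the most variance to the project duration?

te_Literature review = (2 + 4·3 + 4)/6 = 18/6 = 3; σ²_Literature review = ((4−2)/6)² = 0.111
te_Protocol design = (1 + 4·6 + 17)/6 = 42/6 = 7; σ²_Protocol design = ((17−1)/6)² = 7.111
te_IRB approval = (3 + 4·8 + 13)/6 = 48/6 = 8; σ²_IRB approval = ((13−3)/6)² = 2.778
te_Recruitment = (9 + 4·11 + 13)/6 = 66/6 = 11; σ²_Recruitment = ((13−9)/6)² = 0.444
te_Instrument calibration = (3 + 4·5 + 13)/6 = 36/6 = 6; σ²_Instrument calibration = ((13−3)/6)² = 2.778
te_Pilot data = (1 + 4·3 + 5)/6 = 18/6 = 3; σ²_Pilot data = ((5−1)/6)² = 0.444
te_Data collection = (4 + 4·9 + 14)/6 = 54/6 = 9; σ²_Data collection = ((14−4)/6)² = 2.778
te_Data cleaning = (1 + 4·2 + 15)/6 = 24/6 = 4; σ²_Data cleaning = ((15−1)/6)² = 5.444

Forward pass:
ES_Literature review = 0; EF_Literature review = 3
ES_Protocol design = 3; EF_Protocol design = 3+7 = 10
ES_IRB approval = 3; EF_IRB approval = 3+8 = 11
ES_Recruitment = max(EF_Protocol design=10, EF_IRB approval=11) = 11; EF_Recruitment = 11+11 = 22
ES_Instrument calibration = max(EF_Protocol design=10, EF_IRB approval=11) = 11; EF_Instrument calibration = 11+6 = 17
ES_Pilot data = 17; EF_Pilot data = 17+3 = 20
ES_Data collection = max(EF_Protocol design=10, EF_Recruitment=22) = 22; EF_Data collection = 22+9 = 31
ES_Data cleaning = max(EF_Protocol design=10, EF_Pilot data=20, EF_Data collection=31) = 31; EF_Data cleaning = 31+4 = 35
Expected project duration μ = 35 weeks. Critical path: Literature review → IRB approval → Recruitment → Data collection → Data cleaning.

Variances on critical path: σ²_Literature review=0.111, σ²_IRB approval=2.778, σ²_Recruitment=0.444, σ²_Data collection=2.778, σ²_Data cleaning=5.444.
Largest is σ²_Data cleaning = 5.444.

Data cleaning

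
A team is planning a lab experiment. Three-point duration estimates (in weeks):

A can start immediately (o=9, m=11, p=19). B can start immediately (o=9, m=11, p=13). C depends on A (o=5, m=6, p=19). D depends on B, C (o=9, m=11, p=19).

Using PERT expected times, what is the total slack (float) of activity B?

te_A = (9 + 4·11 + 19)/6 = 72/6 = 12
te_B = (9 + 4·11 + 13)/6 = 66/6 = 11
te_C = (5 + 4·6 + 19)/6 = 48/6 = 8
te_D = (9 + 4·11 + 19)/6 = 72/6 = 12

Forward pass:
ES_A = 0; EF_A = 12
ES_B = 0; EF_B = 11
ES_C = 12; EF_C = 12+8 = 20
ES_D = max(EF_B=11, EF_C=20) = 20; EF_D = 20+12 = 32
Expected project duration μ = 32 weeks. Critical path: A → C → D.

Backward pass:
LF_D = 32; LS_D = 32−12 = 20
LF_C = LS_D = 20; LS_C = 20−8 = 12
LF_B = LS_D = 20; LS_B = 20−11 = 9
LF_A = LS_C = 12; LS_A = 12−12 = 0
Slack_B = LS_B − ES_B = 9 − 0 = 9

9 weeks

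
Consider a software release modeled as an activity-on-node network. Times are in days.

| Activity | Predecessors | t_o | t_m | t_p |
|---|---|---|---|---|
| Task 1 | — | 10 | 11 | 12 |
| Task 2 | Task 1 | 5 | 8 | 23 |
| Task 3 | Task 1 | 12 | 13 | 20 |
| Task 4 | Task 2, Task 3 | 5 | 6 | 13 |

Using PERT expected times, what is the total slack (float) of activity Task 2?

4 days

te_Task 1 = (10 + 4·11 + 12)/6 = 66/6 = 11
te_Task 2 = (5 + 4·8 + 23)/6 = 60/6 = 10
te_Task 3 = (12 + 4·13 + 20)/6 = 84/6 = 14
te_Task 4 = (5 + 4·6 + 13)/6 = 42/6 = 7

Forward pass:
ES_Task 1 = 0; EF_Task 1 = 11
ES_Task 2 = 11; EF_Task 2 = 11+10 = 21
ES_Task 3 = 11; EF_Task 3 = 11+14 = 25
ES_Task 4 = max(EF_Task 2=21, EF_Task 3=25) = 25; EF_Task 4 = 25+7 = 32
Expected project duration μ = 32 days. Critical path: Task 1 → Task 3 → Task 4.

Backward pass:
LF_Task 4 = 32; LS_Task 4 = 32−7 = 25
LF_Task 3 = LS_Task 4 = 25; LS_Task 3 = 25−14 = 11
LF_Task 2 = LS_Task 4 = 25; LS_Task 2 = 25−10 = 15
LF_Task 1 = min(LS_Task 2=15, LS_Task 3=11) = 11; LS_Task 1 = 11−11 = 0
Slack_Task 2 = LS_Task 2 − ES_Task 2 = 15 − 11 = 4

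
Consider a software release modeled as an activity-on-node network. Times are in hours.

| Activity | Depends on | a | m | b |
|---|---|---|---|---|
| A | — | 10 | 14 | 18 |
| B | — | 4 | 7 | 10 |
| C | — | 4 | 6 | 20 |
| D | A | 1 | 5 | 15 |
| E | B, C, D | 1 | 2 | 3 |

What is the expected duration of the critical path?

22 hours

te_A = (10 + 4·14 + 18)/6 = 84/6 = 14
te_B = (4 + 4·7 + 10)/6 = 42/6 = 7
te_C = (4 + 4·6 + 20)/6 = 48/6 = 8
te_D = (1 + 4·5 + 15)/6 = 36/6 = 6
te_E = (1 + 4·2 + 3)/6 = 12/6 = 2

Forward pass:
ES_A = 0; EF_A = 14
ES_B = 0; EF_B = 7
ES_C = 0; EF_C = 8
ES_D = 14; EF_D = 14+6 = 20
ES_E = max(EF_B=7, EF_C=8, EF_D=20) = 20; EF_E = 20+2 = 22
Expected project duration μ = 22 hours. Critical path: A → D → E.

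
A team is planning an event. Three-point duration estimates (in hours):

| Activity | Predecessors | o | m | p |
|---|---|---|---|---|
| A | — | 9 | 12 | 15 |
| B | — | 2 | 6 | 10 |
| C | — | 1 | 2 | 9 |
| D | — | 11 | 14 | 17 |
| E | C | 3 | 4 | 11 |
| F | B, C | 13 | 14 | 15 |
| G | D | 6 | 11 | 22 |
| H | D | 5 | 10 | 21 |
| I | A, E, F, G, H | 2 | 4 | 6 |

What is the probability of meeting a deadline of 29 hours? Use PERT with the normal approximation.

te_A = (9 + 4·12 + 15)/6 = 72/6 = 12; σ²_A = ((15−9)/6)² = 1.000
te_B = (2 + 4·6 + 10)/6 = 36/6 = 6; σ²_B = ((10−2)/6)² = 1.778
te_C = (1 + 4·2 + 9)/6 = 18/6 = 3; σ²_C = ((9−1)/6)² = 1.778
te_D = (11 + 4·14 + 17)/6 = 84/6 = 14; σ²_D = ((17−11)/6)² = 1.000
te_E = (3 + 4·4 + 11)/6 = 30/6 = 5; σ²_E = ((11−3)/6)² = 1.778
te_F = (13 + 4·14 + 15)/6 = 84/6 = 14; σ²_F = ((15−13)/6)² = 0.111
te_G = (6 + 4·11 + 22)/6 = 72/6 = 12; σ²_G = ((22−6)/6)² = 7.111
te_H = (5 + 4·10 + 21)/6 = 66/6 = 11; σ²_H = ((21−5)/6)² = 7.111
te_I = (2 + 4·4 + 6)/6 = 24/6 = 4; σ²_I = ((6−2)/6)² = 0.444

Forward pass:
ES_A = 0; EF_A = 12
ES_B = 0; EF_B = 6
ES_C = 0; EF_C = 3
ES_D = 0; EF_D = 14
ES_E = 3; EF_E = 3+5 = 8
ES_F = max(EF_B=6, EF_C=3) = 6; EF_F = 6+14 = 20
ES_G = 14; EF_G = 14+12 = 26
ES_H = 14; EF_H = 14+11 = 25
ES_I = max(EF_A=12, EF_E=8, EF_F=20, EF_G=26, EF_H=25) = 26; EF_I = 26+4 = 30
Expected project duration μ = 30 hours. Critical path: D → G → I.

Variance along critical path = 1.000 + 7.111 + 0.444 = 8.556; σ = √8.556 = 2.925 hours.
Z = (29 − 30) / 2.925 = -0.342
P(T ≤ 29) = Φ(-0.342) ≈ 0.366

0.366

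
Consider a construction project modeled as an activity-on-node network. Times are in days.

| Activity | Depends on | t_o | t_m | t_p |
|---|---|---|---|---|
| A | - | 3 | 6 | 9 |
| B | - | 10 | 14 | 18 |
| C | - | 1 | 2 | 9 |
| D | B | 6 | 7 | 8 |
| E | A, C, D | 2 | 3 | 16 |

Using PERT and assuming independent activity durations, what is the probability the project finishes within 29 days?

te_A = (3 + 4·6 + 9)/6 = 36/6 = 6; σ²_A = ((9−3)/6)² = 1.000
te_B = (10 + 4·14 + 18)/6 = 84/6 = 14; σ²_B = ((18−10)/6)² = 1.778
te_C = (1 + 4·2 + 9)/6 = 18/6 = 3; σ²_C = ((9−1)/6)² = 1.778
te_D = (6 + 4·7 + 8)/6 = 42/6 = 7; σ²_D = ((8−6)/6)² = 0.111
te_E = (2 + 4·3 + 16)/6 = 30/6 = 5; σ²_E = ((16−2)/6)² = 5.444

Forward pass:
ES_A = 0; EF_A = 6
ES_B = 0; EF_B = 14
ES_C = 0; EF_C = 3
ES_D = 14; EF_D = 14+7 = 21
ES_E = max(EF_A=6, EF_C=3, EF_D=21) = 21; EF_E = 21+5 = 26
Expected project duration μ = 26 days. Critical path: B → D → E.

Variance along critical path = 1.778 + 0.111 + 5.444 = 7.333; σ = √7.333 = 2.708 days.
Z = (29 − 26) / 2.708 = 1.108
P(T ≤ 29) = Φ(1.108) ≈ 0.866

0.866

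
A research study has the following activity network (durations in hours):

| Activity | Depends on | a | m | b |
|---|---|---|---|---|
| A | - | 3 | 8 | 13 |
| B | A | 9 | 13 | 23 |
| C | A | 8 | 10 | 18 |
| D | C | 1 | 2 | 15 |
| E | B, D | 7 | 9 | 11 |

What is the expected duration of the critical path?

te_A = (3 + 4·8 + 13)/6 = 48/6 = 8
te_B = (9 + 4·13 + 23)/6 = 84/6 = 14
te_C = (8 + 4·10 + 18)/6 = 66/6 = 11
te_D = (1 + 4·2 + 15)/6 = 24/6 = 4
te_E = (7 + 4·9 + 11)/6 = 54/6 = 9

Forward pass:
ES_A = 0; EF_A = 8
ES_B = 8; EF_B = 8+14 = 22
ES_C = 8; EF_C = 8+11 = 19
ES_D = 19; EF_D = 19+4 = 23
ES_E = max(EF_B=22, EF_D=23) = 23; EF_E = 23+9 = 32
Expected project duration μ = 32 hours. Critical path: A → C → D → E.

32 hours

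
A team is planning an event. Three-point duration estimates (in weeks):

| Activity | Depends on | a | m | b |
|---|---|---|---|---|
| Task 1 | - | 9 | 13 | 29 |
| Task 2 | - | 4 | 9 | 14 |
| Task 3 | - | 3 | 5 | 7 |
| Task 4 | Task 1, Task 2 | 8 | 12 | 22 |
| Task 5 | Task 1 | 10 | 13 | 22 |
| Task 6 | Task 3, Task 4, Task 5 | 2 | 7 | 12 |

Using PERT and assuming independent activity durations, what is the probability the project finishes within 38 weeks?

0.682

te_Task 1 = (9 + 4·13 + 29)/6 = 90/6 = 15; σ²_Task 1 = ((29−9)/6)² = 11.111
te_Task 2 = (4 + 4·9 + 14)/6 = 54/6 = 9; σ²_Task 2 = ((14−4)/6)² = 2.778
te_Task 3 = (3 + 4·5 + 7)/6 = 30/6 = 5; σ²_Task 3 = ((7−3)/6)² = 0.444
te_Task 4 = (8 + 4·12 + 22)/6 = 78/6 = 13; σ²_Task 4 = ((22−8)/6)² = 5.444
te_Task 5 = (10 + 4·13 + 22)/6 = 84/6 = 14; σ²_Task 5 = ((22−10)/6)² = 4.000
te_Task 6 = (2 + 4·7 + 12)/6 = 42/6 = 7; σ²_Task 6 = ((12−2)/6)² = 2.778

Forward pass:
ES_Task 1 = 0; EF_Task 1 = 15
ES_Task 2 = 0; EF_Task 2 = 9
ES_Task 3 = 0; EF_Task 3 = 5
ES_Task 4 = max(EF_Task 1=15, EF_Task 2=9) = 15; EF_Task 4 = 15+13 = 28
ES_Task 5 = 15; EF_Task 5 = 15+14 = 29
ES_Task 6 = max(EF_Task 3=5, EF_Task 4=28, EF_Task 5=29) = 29; EF_Task 6 = 29+7 = 36
Expected project duration μ = 36 weeks. Critical path: Task 1 → Task 5 → Task 6.

Variance along critical path = 11.111 + 4.000 + 2.778 = 17.889; σ = √17.889 = 4.230 weeks.
Z = (38 − 36) / 4.230 = 0.473
P(T ≤ 38) = Φ(0.473) ≈ 0.682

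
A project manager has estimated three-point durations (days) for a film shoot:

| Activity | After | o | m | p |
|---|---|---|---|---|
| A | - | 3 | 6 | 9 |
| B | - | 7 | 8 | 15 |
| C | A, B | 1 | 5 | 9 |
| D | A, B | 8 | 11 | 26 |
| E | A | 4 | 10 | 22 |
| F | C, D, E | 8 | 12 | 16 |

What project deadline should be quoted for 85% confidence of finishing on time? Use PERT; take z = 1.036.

37.7 days

te_A = (3 + 4·6 + 9)/6 = 36/6 = 6; σ²_A = ((9−3)/6)² = 1.000
te_B = (7 + 4·8 + 15)/6 = 54/6 = 9; σ²_B = ((15−7)/6)² = 1.778
te_C = (1 + 4·5 + 9)/6 = 30/6 = 5; σ²_C = ((9−1)/6)² = 1.778
te_D = (8 + 4·11 + 26)/6 = 78/6 = 13; σ²_D = ((26−8)/6)² = 9.000
te_E = (4 + 4·10 + 22)/6 = 66/6 = 11; σ²_E = ((22−4)/6)² = 9.000
te_F = (8 + 4·12 + 16)/6 = 72/6 = 12; σ²_F = ((16−8)/6)² = 1.778

Forward pass:
ES_A = 0; EF_A = 6
ES_B = 0; EF_B = 9
ES_C = max(EF_A=6, EF_B=9) = 9; EF_C = 9+5 = 14
ES_D = max(EF_A=6, EF_B=9) = 9; EF_D = 9+13 = 22
ES_E = 6; EF_E = 6+11 = 17
ES_F = max(EF_C=14, EF_D=22, EF_E=17) = 22; EF_F = 22+12 = 34
Expected project duration μ = 34 days. Critical path: B → D → F.

Variance along critical path = 1.778 + 9.000 + 1.778 = 12.556; σ = 3.543 days.
D = μ + z·σ = 34 + 1.036·3.543 = 37.7 days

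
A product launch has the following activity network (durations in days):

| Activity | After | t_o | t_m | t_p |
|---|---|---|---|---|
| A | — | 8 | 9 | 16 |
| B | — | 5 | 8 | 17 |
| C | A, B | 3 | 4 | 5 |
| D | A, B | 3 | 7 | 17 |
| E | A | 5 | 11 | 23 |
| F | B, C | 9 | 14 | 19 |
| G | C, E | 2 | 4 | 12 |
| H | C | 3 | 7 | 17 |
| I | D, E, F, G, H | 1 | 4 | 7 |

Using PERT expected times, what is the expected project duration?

32 days

te_A = (8 + 4·9 + 16)/6 = 60/6 = 10
te_B = (5 + 4·8 + 17)/6 = 54/6 = 9
te_C = (3 + 4·4 + 5)/6 = 24/6 = 4
te_D = (3 + 4·7 + 17)/6 = 48/6 = 8
te_E = (5 + 4·11 + 23)/6 = 72/6 = 12
te_F = (9 + 4·14 + 19)/6 = 84/6 = 14
te_G = (2 + 4·4 + 12)/6 = 30/6 = 5
te_H = (3 + 4·7 + 17)/6 = 48/6 = 8
te_I = (1 + 4·4 + 7)/6 = 24/6 = 4

Forward pass:
ES_A = 0; EF_A = 10
ES_B = 0; EF_B = 9
ES_C = max(EF_A=10, EF_B=9) = 10; EF_C = 10+4 = 14
ES_D = max(EF_A=10, EF_B=9) = 10; EF_D = 10+8 = 18
ES_E = 10; EF_E = 10+12 = 22
ES_F = max(EF_B=9, EF_C=14) = 14; EF_F = 14+14 = 28
ES_G = max(EF_C=14, EF_E=22) = 22; EF_G = 22+5 = 27
ES_H = 14; EF_H = 14+8 = 22
ES_I = max(EF_D=18, EF_E=22, EF_F=28, EF_G=27, EF_H=22) = 28; EF_I = 28+4 = 32
Expected project duration μ = 32 days. Critical path: A → C → F → I.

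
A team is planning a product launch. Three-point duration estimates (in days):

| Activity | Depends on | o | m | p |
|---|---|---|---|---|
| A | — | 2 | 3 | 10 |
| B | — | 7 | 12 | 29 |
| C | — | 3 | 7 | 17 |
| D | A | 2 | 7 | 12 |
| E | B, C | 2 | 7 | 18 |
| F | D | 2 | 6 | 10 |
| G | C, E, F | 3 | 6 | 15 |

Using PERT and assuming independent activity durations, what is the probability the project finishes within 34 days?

0.844

te_A = (2 + 4·3 + 10)/6 = 24/6 = 4; σ²_A = ((10−2)/6)² = 1.778
te_B = (7 + 4·12 + 29)/6 = 84/6 = 14; σ²_B = ((29−7)/6)² = 13.444
te_C = (3 + 4·7 + 17)/6 = 48/6 = 8; σ²_C = ((17−3)/6)² = 5.444
te_D = (2 + 4·7 + 12)/6 = 42/6 = 7; σ²_D = ((12−2)/6)² = 2.778
te_E = (2 + 4·7 + 18)/6 = 48/6 = 8; σ²_E = ((18−2)/6)² = 7.111
te_F = (2 + 4·6 + 10)/6 = 36/6 = 6; σ²_F = ((10−2)/6)² = 1.778
te_G = (3 + 4·6 + 15)/6 = 42/6 = 7; σ²_G = ((15−3)/6)² = 4.000

Forward pass:
ES_A = 0; EF_A = 4
ES_B = 0; EF_B = 14
ES_C = 0; EF_C = 8
ES_D = 4; EF_D = 4+7 = 11
ES_E = max(EF_B=14, EF_C=8) = 14; EF_E = 14+8 = 22
ES_F = 11; EF_F = 11+6 = 17
ES_G = max(EF_C=8, EF_E=22, EF_F=17) = 22; EF_G = 22+7 = 29
Expected project duration μ = 29 days. Critical path: B → E → G.

Variance along critical path = 13.444 + 7.111 + 4.000 = 24.556; σ = √24.556 = 4.955 days.
Z = (34 − 29) / 4.955 = 1.009
P(T ≤ 34) = Φ(1.009) ≈ 0.844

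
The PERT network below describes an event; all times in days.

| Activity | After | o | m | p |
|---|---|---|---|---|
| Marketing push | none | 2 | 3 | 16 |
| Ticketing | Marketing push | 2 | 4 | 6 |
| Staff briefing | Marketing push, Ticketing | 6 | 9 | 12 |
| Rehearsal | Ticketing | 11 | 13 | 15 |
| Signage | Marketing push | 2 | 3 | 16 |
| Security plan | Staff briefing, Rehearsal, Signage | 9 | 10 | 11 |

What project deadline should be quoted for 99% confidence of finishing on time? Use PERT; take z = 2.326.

37.9 days

te_Marketing push = (2 + 4·3 + 16)/6 = 30/6 = 5; σ²_Marketing push = ((16−2)/6)² = 5.444
te_Ticketing = (2 + 4·4 + 6)/6 = 24/6 = 4; σ²_Ticketing = ((6−2)/6)² = 0.444
te_Staff briefing = (6 + 4·9 + 12)/6 = 54/6 = 9; σ²_Staff briefing = ((12−6)/6)² = 1.000
te_Rehearsal = (11 + 4·13 + 15)/6 = 78/6 = 13; σ²_Rehearsal = ((15−11)/6)² = 0.444
te_Signage = (2 + 4·3 + 16)/6 = 30/6 = 5; σ²_Signage = ((16−2)/6)² = 5.444
te_Security plan = (9 + 4·10 + 11)/6 = 60/6 = 10; σ²_Security plan = ((11−9)/6)² = 0.111

Forward pass:
ES_Marketing push = 0; EF_Marketing push = 5
ES_Ticketing = 5; EF_Ticketing = 5+4 = 9
ES_Staff briefing = max(EF_Marketing push=5, EF_Ticketing=9) = 9; EF_Staff briefing = 9+9 = 18
ES_Rehearsal = 9; EF_Rehearsal = 9+13 = 22
ES_Signage = 5; EF_Signage = 5+5 = 10
ES_Security plan = max(EF_Staff briefing=18, EF_Rehearsal=22, EF_Signage=10) = 22; EF_Security plan = 22+10 = 32
Expected project duration μ = 32 days. Critical path: Marketing push → Ticketing → Rehearsal → Security plan.

Variance along critical path = 5.444 + 0.444 + 0.444 + 0.111 = 6.444; σ = 2.539 days.
D = μ + z·σ = 32 + 2.326·2.539 = 37.9 days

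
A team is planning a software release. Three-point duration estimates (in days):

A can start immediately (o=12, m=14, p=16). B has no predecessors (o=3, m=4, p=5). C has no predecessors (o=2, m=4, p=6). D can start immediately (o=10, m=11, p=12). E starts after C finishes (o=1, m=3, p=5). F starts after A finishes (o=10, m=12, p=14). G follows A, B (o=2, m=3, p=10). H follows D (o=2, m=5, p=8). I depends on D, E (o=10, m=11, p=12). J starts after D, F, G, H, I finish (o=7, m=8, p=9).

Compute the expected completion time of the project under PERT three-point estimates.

34 days

te_A = (12 + 4·14 + 16)/6 = 84/6 = 14
te_B = (3 + 4·4 + 5)/6 = 24/6 = 4
te_C = (2 + 4·4 + 6)/6 = 24/6 = 4
te_D = (10 + 4·11 + 12)/6 = 66/6 = 11
te_E = (1 + 4·3 + 5)/6 = 18/6 = 3
te_F = (10 + 4·12 + 14)/6 = 72/6 = 12
te_G = (2 + 4·3 + 10)/6 = 24/6 = 4
te_H = (2 + 4·5 + 8)/6 = 30/6 = 5
te_I = (10 + 4·11 + 12)/6 = 66/6 = 11
te_J = (7 + 4·8 + 9)/6 = 48/6 = 8

Forward pass:
ES_A = 0; EF_A = 14
ES_B = 0; EF_B = 4
ES_C = 0; EF_C = 4
ES_D = 0; EF_D = 11
ES_E = 4; EF_E = 4+3 = 7
ES_F = 14; EF_F = 14+12 = 26
ES_G = max(EF_A=14, EF_B=4) = 14; EF_G = 14+4 = 18
ES_H = 11; EF_H = 11+5 = 16
ES_I = max(EF_D=11, EF_E=7) = 11; EF_I = 11+11 = 22
ES_J = max(EF_D=11, EF_F=26, EF_G=18, EF_H=16, EF_I=22) = 26; EF_J = 26+8 = 34
Expected project duration μ = 34 days. Critical path: A → F → J.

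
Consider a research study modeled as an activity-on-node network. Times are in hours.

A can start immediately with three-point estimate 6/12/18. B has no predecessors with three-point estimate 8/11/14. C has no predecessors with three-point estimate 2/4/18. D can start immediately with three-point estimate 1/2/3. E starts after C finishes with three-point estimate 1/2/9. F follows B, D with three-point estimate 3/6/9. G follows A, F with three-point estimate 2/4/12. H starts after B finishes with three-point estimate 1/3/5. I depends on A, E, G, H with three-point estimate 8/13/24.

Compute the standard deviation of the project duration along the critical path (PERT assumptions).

3.45 hours

te_A = (6 + 4·12 + 18)/6 = 72/6 = 12; σ²_A = ((18−6)/6)² = 4.000
te_B = (8 + 4·11 + 14)/6 = 66/6 = 11; σ²_B = ((14−8)/6)² = 1.000
te_C = (2 + 4·4 + 18)/6 = 36/6 = 6; σ²_C = ((18−2)/6)² = 7.111
te_D = (1 + 4·2 + 3)/6 = 12/6 = 2; σ²_D = ((3−1)/6)² = 0.111
te_E = (1 + 4·2 + 9)/6 = 18/6 = 3; σ²_E = ((9−1)/6)² = 1.778
te_F = (3 + 4·6 + 9)/6 = 36/6 = 6; σ²_F = ((9−3)/6)² = 1.000
te_G = (2 + 4·4 + 12)/6 = 30/6 = 5; σ²_G = ((12−2)/6)² = 2.778
te_H = (1 + 4·3 + 5)/6 = 18/6 = 3; σ²_H = ((5−1)/6)² = 0.444
te_I = (8 + 4·13 + 24)/6 = 84/6 = 14; σ²_I = ((24−8)/6)² = 7.111

Forward pass:
ES_A = 0; EF_A = 12
ES_B = 0; EF_B = 11
ES_C = 0; EF_C = 6
ES_D = 0; EF_D = 2
ES_E = 6; EF_E = 6+3 = 9
ES_F = max(EF_B=11, EF_D=2) = 11; EF_F = 11+6 = 17
ES_G = max(EF_A=12, EF_F=17) = 17; EF_G = 17+5 = 22
ES_H = 11; EF_H = 11+3 = 14
ES_I = max(EF_A=12, EF_E=9, EF_G=22, EF_H=14) = 22; EF_I = 22+14 = 36
Expected project duration μ = 36 hours. Critical path: B → F → G → I.

Variance along critical path = 1.000 + 1.000 + 2.778 + 7.111 = 11.889
σ = √11.889 = 3.448 hours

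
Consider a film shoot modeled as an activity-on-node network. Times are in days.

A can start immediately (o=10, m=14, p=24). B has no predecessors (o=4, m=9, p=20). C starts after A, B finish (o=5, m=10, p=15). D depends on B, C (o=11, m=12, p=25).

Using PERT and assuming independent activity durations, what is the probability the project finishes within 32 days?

te_A = (10 + 4·14 + 24)/6 = 90/6 = 15; σ²_A = ((24−10)/6)² = 5.444
te_B = (4 + 4·9 + 20)/6 = 60/6 = 10; σ²_B = ((20−4)/6)² = 7.111
te_C = (5 + 4·10 + 15)/6 = 60/6 = 10; σ²_C = ((15−5)/6)² = 2.778
te_D = (11 + 4·12 + 25)/6 = 84/6 = 14; σ²_D = ((25−11)/6)² = 5.444

Forward pass:
ES_A = 0; EF_A = 15
ES_B = 0; EF_B = 10
ES_C = max(EF_A=15, EF_B=10) = 15; EF_C = 15+10 = 25
ES_D = max(EF_B=10, EF_C=25) = 25; EF_D = 25+14 = 39
Expected project duration μ = 39 days. Critical path: A → C → D.

Variance along critical path = 5.444 + 2.778 + 5.444 = 13.667; σ = √13.667 = 3.697 days.
Z = (32 − 39) / 3.697 = -1.894
P(T ≤ 32) = Φ(-1.894) ≈ 0.029

0.029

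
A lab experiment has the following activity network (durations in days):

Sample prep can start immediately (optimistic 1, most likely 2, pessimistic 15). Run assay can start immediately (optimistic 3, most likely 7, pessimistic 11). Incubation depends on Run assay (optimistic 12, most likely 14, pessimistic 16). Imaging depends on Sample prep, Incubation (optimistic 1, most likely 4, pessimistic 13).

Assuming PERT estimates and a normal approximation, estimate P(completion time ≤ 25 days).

0.344

te_Sample prep = (1 + 4·2 + 15)/6 = 24/6 = 4; σ²_Sample prep = ((15−1)/6)² = 5.444
te_Run assay = (3 + 4·7 + 11)/6 = 42/6 = 7; σ²_Run assay = ((11−3)/6)² = 1.778
te_Incubation = (12 + 4·14 + 16)/6 = 84/6 = 14; σ²_Incubation = ((16−12)/6)² = 0.444
te_Imaging = (1 + 4·4 + 13)/6 = 30/6 = 5; σ²_Imaging = ((13−1)/6)² = 4.000

Forward pass:
ES_Sample prep = 0; EF_Sample prep = 4
ES_Run assay = 0; EF_Run assay = 7
ES_Incubation = 7; EF_Incubation = 7+14 = 21
ES_Imaging = max(EF_Sample prep=4, EF_Incubation=21) = 21; EF_Imaging = 21+5 = 26
Expected project duration μ = 26 days. Critical path: Run assay → Incubation → Imaging.

Variance along critical path = 1.778 + 0.444 + 4.000 = 6.222; σ = √6.222 = 2.494 days.
Z = (25 − 26) / 2.494 = -0.401
P(T ≤ 25) = Φ(-0.401) ≈ 0.344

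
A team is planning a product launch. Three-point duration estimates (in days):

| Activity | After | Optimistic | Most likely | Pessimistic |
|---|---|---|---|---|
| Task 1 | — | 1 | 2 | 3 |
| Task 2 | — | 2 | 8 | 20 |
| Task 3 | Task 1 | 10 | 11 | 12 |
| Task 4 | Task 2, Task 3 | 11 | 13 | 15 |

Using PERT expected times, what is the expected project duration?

26 days

te_Task 1 = (1 + 4·2 + 3)/6 = 12/6 = 2
te_Task 2 = (2 + 4·8 + 20)/6 = 54/6 = 9
te_Task 3 = (10 + 4·11 + 12)/6 = 66/6 = 11
te_Task 4 = (11 + 4·13 + 15)/6 = 78/6 = 13

Forward pass:
ES_Task 1 = 0; EF_Task 1 = 2
ES_Task 2 = 0; EF_Task 2 = 9
ES_Task 3 = 2; EF_Task 3 = 2+11 = 13
ES_Task 4 = max(EF_Task 2=9, EF_Task 3=13) = 13; EF_Task 4 = 13+13 = 26
Expected project duration μ = 26 days. Critical path: Task 1 → Task 3 → Task 4.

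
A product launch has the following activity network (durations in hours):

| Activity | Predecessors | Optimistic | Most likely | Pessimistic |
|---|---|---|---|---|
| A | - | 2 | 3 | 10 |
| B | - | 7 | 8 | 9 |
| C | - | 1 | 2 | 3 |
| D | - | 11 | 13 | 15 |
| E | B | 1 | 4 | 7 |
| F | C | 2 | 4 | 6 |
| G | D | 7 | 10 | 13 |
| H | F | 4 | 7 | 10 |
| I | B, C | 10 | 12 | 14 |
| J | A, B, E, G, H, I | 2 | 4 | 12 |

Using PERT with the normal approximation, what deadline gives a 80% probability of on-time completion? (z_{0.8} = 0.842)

29.7 hours

te_A = (2 + 4·3 + 10)/6 = 24/6 = 4; σ²_A = ((10−2)/6)² = 1.778
te_B = (7 + 4·8 + 9)/6 = 48/6 = 8; σ²_B = ((9−7)/6)² = 0.111
te_C = (1 + 4·2 + 3)/6 = 12/6 = 2; σ²_C = ((3−1)/6)² = 0.111
te_D = (11 + 4·13 + 15)/6 = 78/6 = 13; σ²_D = ((15−11)/6)² = 0.444
te_E = (1 + 4·4 + 7)/6 = 24/6 = 4; σ²_E = ((7−1)/6)² = 1.000
te_F = (2 + 4·4 + 6)/6 = 24/6 = 4; σ²_F = ((6−2)/6)² = 0.444
te_G = (7 + 4·10 + 13)/6 = 60/6 = 10; σ²_G = ((13−7)/6)² = 1.000
te_H = (4 + 4·7 + 10)/6 = 42/6 = 7; σ²_H = ((10−4)/6)² = 1.000
te_I = (10 + 4·12 + 14)/6 = 72/6 = 12; σ²_I = ((14−10)/6)² = 0.444
te_J = (2 + 4·4 + 12)/6 = 30/6 = 5; σ²_J = ((12−2)/6)² = 2.778

Forward pass:
ES_A = 0; EF_A = 4
ES_B = 0; EF_B = 8
ES_C = 0; EF_C = 2
ES_D = 0; EF_D = 13
ES_E = 8; EF_E = 8+4 = 12
ES_F = 2; EF_F = 2+4 = 6
ES_G = 13; EF_G = 13+10 = 23
ES_H = 6; EF_H = 6+7 = 13
ES_I = max(EF_B=8, EF_C=2) = 8; EF_I = 8+12 = 20
ES_J = max(EF_A=4, EF_B=8, EF_E=12, EF_G=23, EF_H=13, EF_I=20) = 23; EF_J = 23+5 = 28
Expected project duration μ = 28 hours. Critical path: D → G → J.

Variance along critical path = 0.444 + 1.000 + 2.778 = 4.222; σ = 2.055 hours.
D = μ + z·σ = 28 + 0.842·2.055 = 29.7 hours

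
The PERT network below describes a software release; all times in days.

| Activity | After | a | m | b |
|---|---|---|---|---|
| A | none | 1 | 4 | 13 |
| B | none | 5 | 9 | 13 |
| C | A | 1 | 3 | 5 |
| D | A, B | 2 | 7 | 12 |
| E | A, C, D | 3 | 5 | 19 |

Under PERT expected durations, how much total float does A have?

te_A = (1 + 4·4 + 13)/6 = 30/6 = 5
te_B = (5 + 4·9 + 13)/6 = 54/6 = 9
te_C = (1 + 4·3 + 5)/6 = 18/6 = 3
te_D = (2 + 4·7 + 12)/6 = 42/6 = 7
te_E = (3 + 4·5 + 19)/6 = 42/6 = 7

Forward pass:
ES_A = 0; EF_A = 5
ES_B = 0; EF_B = 9
ES_C = 5; EF_C = 5+3 = 8
ES_D = max(EF_A=5, EF_B=9) = 9; EF_D = 9+7 = 16
ES_E = max(EF_A=5, EF_C=8, EF_D=16) = 16; EF_E = 16+7 = 23
Expected project duration μ = 23 days. Critical path: B → D → E.

Backward pass:
LF_E = 23; LS_E = 23−7 = 16
LF_D = LS_E = 16; LS_D = 16−7 = 9
LF_C = LS_E = 16; LS_C = 16−3 = 13
LF_B = LS_D = 9; LS_B = 9−9 = 0
LF_A = min(LS_C=13, LS_D=9, LS_E=16) = 9; LS_A = 9−5 = 4
Slack_A = LS_A − ES_A = 4 − 0 = 4

4 days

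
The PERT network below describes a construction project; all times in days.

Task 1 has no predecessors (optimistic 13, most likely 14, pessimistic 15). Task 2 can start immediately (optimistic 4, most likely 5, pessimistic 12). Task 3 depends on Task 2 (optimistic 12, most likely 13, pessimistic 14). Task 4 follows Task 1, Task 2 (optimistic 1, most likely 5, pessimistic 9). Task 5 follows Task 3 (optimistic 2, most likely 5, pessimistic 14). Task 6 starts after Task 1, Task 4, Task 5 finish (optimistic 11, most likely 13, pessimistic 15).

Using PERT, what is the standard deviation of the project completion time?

te_Task 1 = (13 + 4·14 + 15)/6 = 84/6 = 14; σ²_Task 1 = ((15−13)/6)² = 0.111
te_Task 2 = (4 + 4·5 + 12)/6 = 36/6 = 6; σ²_Task 2 = ((12−4)/6)² = 1.778
te_Task 3 = (12 + 4·13 + 14)/6 = 78/6 = 13; σ²_Task 3 = ((14−12)/6)² = 0.111
te_Task 4 = (1 + 4·5 + 9)/6 = 30/6 = 5; σ²_Task 4 = ((9−1)/6)² = 1.778
te_Task 5 = (2 + 4·5 + 14)/6 = 36/6 = 6; σ²_Task 5 = ((14−2)/6)² = 4.000
te_Task 6 = (11 + 4·13 + 15)/6 = 78/6 = 13; σ²_Task 6 = ((15−11)/6)² = 0.444

Forward pass:
ES_Task 1 = 0; EF_Task 1 = 14
ES_Task 2 = 0; EF_Task 2 = 6
ES_Task 3 = 6; EF_Task 3 = 6+13 = 19
ES_Task 4 = max(EF_Task 1=14, EF_Task 2=6) = 14; EF_Task 4 = 14+5 = 19
ES_Task 5 = 19; EF_Task 5 = 19+6 = 25
ES_Task 6 = max(EF_Task 1=14, EF_Task 4=19, EF_Task 5=25) = 25; EF_Task 6 = 25+13 = 38
Expected project duration μ = 38 days. Critical path: Task 2 → Task 3 → Task 5 → Task 6.

Variance along critical path = 1.778 + 0.111 + 4.000 + 0.444 = 6.333
σ = √6.333 = 2.517 days

2.52 days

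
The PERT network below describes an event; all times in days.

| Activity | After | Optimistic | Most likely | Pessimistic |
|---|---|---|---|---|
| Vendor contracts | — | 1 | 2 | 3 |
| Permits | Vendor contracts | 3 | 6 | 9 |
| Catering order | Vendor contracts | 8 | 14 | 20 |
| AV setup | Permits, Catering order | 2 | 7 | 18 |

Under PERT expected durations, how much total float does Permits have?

8 days

te_Vendor contracts = (1 + 4·2 + 3)/6 = 12/6 = 2
te_Permits = (3 + 4·6 + 9)/6 = 36/6 = 6
te_Catering order = (8 + 4·14 + 20)/6 = 84/6 = 14
te_AV setup = (2 + 4·7 + 18)/6 = 48/6 = 8

Forward pass:
ES_Vendor contracts = 0; EF_Vendor contracts = 2
ES_Permits = 2; EF_Permits = 2+6 = 8
ES_Catering order = 2; EF_Catering order = 2+14 = 16
ES_AV setup = max(EF_Permits=8, EF_Catering order=16) = 16; EF_AV setup = 16+8 = 24
Expected project duration μ = 24 days. Critical path: Vendor contracts → Catering order → AV setup.

Backward pass:
LF_AV setup = 24; LS_AV setup = 24−8 = 16
LF_Catering order = LS_AV setup = 16; LS_Catering order = 16−14 = 2
LF_Permits = LS_AV setup = 16; LS_Permits = 16−6 = 10
LF_Vendor contracts = min(LS_Permits=10, LS_Catering order=2) = 2; LS_Vendor contracts = 2−2 = 0
Slack_Permits = LS_Permits − ES_Permits = 10 − 2 = 8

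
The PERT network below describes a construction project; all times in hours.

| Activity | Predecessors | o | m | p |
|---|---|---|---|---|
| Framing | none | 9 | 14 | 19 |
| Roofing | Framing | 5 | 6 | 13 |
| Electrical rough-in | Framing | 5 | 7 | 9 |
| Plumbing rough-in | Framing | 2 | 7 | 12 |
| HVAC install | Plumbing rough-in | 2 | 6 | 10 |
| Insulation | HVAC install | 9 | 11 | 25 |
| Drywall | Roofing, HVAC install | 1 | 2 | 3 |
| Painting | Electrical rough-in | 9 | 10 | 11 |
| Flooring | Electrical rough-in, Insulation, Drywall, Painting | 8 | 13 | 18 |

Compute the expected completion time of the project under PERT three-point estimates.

53 hours

te_Framing = (9 + 4·14 + 19)/6 = 84/6 = 14
te_Roofing = (5 + 4·6 + 13)/6 = 42/6 = 7
te_Electrical rough-in = (5 + 4·7 + 9)/6 = 42/6 = 7
te_Plumbing rough-in = (2 + 4·7 + 12)/6 = 42/6 = 7
te_HVAC install = (2 + 4·6 + 10)/6 = 36/6 = 6
te_Insulation = (9 + 4·11 + 25)/6 = 78/6 = 13
te_Drywall = (1 + 4·2 + 3)/6 = 12/6 = 2
te_Painting = (9 + 4·10 + 11)/6 = 60/6 = 10
te_Flooring = (8 + 4·13 + 18)/6 = 78/6 = 13

Forward pass:
ES_Framing = 0; EF_Framing = 14
ES_Roofing = 14; EF_Roofing = 14+7 = 21
ES_Electrical rough-in = 14; EF_Electrical rough-in = 14+7 = 21
ES_Plumbing rough-in = 14; EF_Plumbing rough-in = 14+7 = 21
ES_HVAC install = 21; EF_HVAC install = 21+6 = 27
ES_Insulation = 27; EF_Insulation = 27+13 = 40
ES_Drywall = max(EF_Roofing=21, EF_HVAC install=27) = 27; EF_Drywall = 27+2 = 29
ES_Painting = 21; EF_Painting = 21+10 = 31
ES_Flooring = max(EF_Electrical rough-in=21, EF_Insulation=40, EF_Drywall=29, EF_Painting=31) = 40; EF_Flooring = 40+13 = 53
Expected project duration μ = 53 hours. Critical path: Framing → Plumbing rough-in → HVAC install → Insulation → Flooring.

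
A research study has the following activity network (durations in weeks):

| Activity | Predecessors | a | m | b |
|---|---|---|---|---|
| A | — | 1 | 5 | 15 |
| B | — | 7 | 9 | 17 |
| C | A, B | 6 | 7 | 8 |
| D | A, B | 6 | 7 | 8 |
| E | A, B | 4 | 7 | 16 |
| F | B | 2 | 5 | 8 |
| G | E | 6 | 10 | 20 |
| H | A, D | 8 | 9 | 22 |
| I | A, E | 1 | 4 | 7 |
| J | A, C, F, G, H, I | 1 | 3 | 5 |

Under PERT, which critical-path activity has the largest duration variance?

te_A = (1 + 4·5 + 15)/6 = 36/6 = 6; σ²_A = ((15−1)/6)² = 5.444
te_B = (7 + 4·9 + 17)/6 = 60/6 = 10; σ²_B = ((17−7)/6)² = 2.778
te_C = (6 + 4·7 + 8)/6 = 42/6 = 7; σ²_C = ((8−6)/6)² = 0.111
te_D = (6 + 4·7 + 8)/6 = 42/6 = 7; σ²_D = ((8−6)/6)² = 0.111
te_E = (4 + 4·7 + 16)/6 = 48/6 = 8; σ²_E = ((16−4)/6)² = 4.000
te_F = (2 + 4·5 + 8)/6 = 30/6 = 5; σ²_F = ((8−2)/6)² = 1.000
te_G = (6 + 4·10 + 20)/6 = 66/6 = 11; σ²_G = ((20−6)/6)² = 5.444
te_H = (8 + 4·9 + 22)/6 = 66/6 = 11; σ²_H = ((22−8)/6)² = 5.444
te_I = (1 + 4·4 + 7)/6 = 24/6 = 4; σ²_I = ((7−1)/6)² = 1.000
te_J = (1 + 4·3 + 5)/6 = 18/6 = 3; σ²_J = ((5−1)/6)² = 0.444

Forward pass:
ES_A = 0; EF_A = 6
ES_B = 0; EF_B = 10
ES_C = max(EF_A=6, EF_B=10) = 10; EF_C = 10+7 = 17
ES_D = max(EF_A=6, EF_B=10) = 10; EF_D = 10+7 = 17
ES_E = max(EF_A=6, EF_B=10) = 10; EF_E = 10+8 = 18
ES_F = 10; EF_F = 10+5 = 15
ES_G = 18; EF_G = 18+11 = 29
ES_H = max(EF_A=6, EF_D=17) = 17; EF_H = 17+11 = 28
ES_I = max(EF_A=6, EF_E=18) = 18; EF_I = 18+4 = 22
ES_J = max(EF_A=6, EF_C=17, EF_F=15, EF_G=29, EF_H=28, EF_I=22) = 29; EF_J = 29+3 = 32
Expected project duration μ = 32 weeks. Critical path: B → E → G → J.

Variances on critical path: σ²_B=2.778, σ²_E=4.000, σ²_G=5.444, σ²_J=0.444.
Largest is σ²_G = 5.444.

G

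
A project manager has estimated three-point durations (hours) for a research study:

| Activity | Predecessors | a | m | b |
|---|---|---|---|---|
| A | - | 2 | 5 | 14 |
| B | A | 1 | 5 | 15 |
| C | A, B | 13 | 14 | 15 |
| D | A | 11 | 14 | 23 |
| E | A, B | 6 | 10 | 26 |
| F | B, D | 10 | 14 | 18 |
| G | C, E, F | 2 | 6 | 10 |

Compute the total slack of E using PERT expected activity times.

te_A = (2 + 4·5 + 14)/6 = 36/6 = 6
te_B = (1 + 4·5 + 15)/6 = 36/6 = 6
te_C = (13 + 4·14 + 15)/6 = 84/6 = 14
te_D = (11 + 4·14 + 23)/6 = 90/6 = 15
te_E = (6 + 4·10 + 26)/6 = 72/6 = 12
te_F = (10 + 4·14 + 18)/6 = 84/6 = 14
te_G = (2 + 4·6 + 10)/6 = 36/6 = 6

Forward pass:
ES_A = 0; EF_A = 6
ES_B = 6; EF_B = 6+6 = 12
ES_C = max(EF_A=6, EF_B=12) = 12; EF_C = 12+14 = 26
ES_D = 6; EF_D = 6+15 = 21
ES_E = max(EF_A=6, EF_B=12) = 12; EF_E = 12+12 = 24
ES_F = max(EF_B=12, EF_D=21) = 21; EF_F = 21+14 = 35
ES_G = max(EF_C=26, EF_E=24, EF_F=35) = 35; EF_G = 35+6 = 41
Expected project duration μ = 41 hours. Critical path: A → D → F → G.

Backward pass:
LF_G = 41; LS_G = 41−6 = 35
LF_F = LS_G = 35; LS_F = 35−14 = 21
LF_E = LS_G = 35; LS_E = 35−12 = 23
LF_D = LS_F = 21; LS_D = 21−15 = 6
LF_C = LS_G = 35; LS_C = 35−14 = 21
LF_B = min(LS_C=21, LS_E=23, LS_F=21) = 21; LS_B = 21−6 = 15
LF_A = min(LS_B=15, LS_C=21, LS_D=6, LS_E=23) = 6; LS_A = 6−6 = 0
Slack_E = LS_E − ES_E = 23 − 12 = 11

11 hours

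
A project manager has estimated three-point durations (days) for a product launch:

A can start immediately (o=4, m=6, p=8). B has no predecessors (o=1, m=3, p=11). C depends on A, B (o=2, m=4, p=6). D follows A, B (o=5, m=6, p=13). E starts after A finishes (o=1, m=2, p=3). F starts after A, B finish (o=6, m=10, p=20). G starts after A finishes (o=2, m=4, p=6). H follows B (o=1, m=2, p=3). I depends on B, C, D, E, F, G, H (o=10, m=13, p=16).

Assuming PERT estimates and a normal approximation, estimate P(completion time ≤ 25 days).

0.028

te_A = (4 + 4·6 + 8)/6 = 36/6 = 6; σ²_A = ((8−4)/6)² = 0.444
te_B = (1 + 4·3 + 11)/6 = 24/6 = 4; σ²_B = ((11−1)/6)² = 2.778
te_C = (2 + 4·4 + 6)/6 = 24/6 = 4; σ²_C = ((6−2)/6)² = 0.444
te_D = (5 + 4·6 + 13)/6 = 42/6 = 7; σ²_D = ((13−5)/6)² = 1.778
te_E = (1 + 4·2 + 3)/6 = 12/6 = 2; σ²_E = ((3−1)/6)² = 0.111
te_F = (6 + 4·10 + 20)/6 = 66/6 = 11; σ²_F = ((20−6)/6)² = 5.444
te_G = (2 + 4·4 + 6)/6 = 24/6 = 4; σ²_G = ((6−2)/6)² = 0.444
te_H = (1 + 4·2 + 3)/6 = 12/6 = 2; σ²_H = ((3−1)/6)² = 0.111
te_I = (10 + 4·13 + 16)/6 = 78/6 = 13; σ²_I = ((16−10)/6)² = 1.000

Forward pass:
ES_A = 0; EF_A = 6
ES_B = 0; EF_B = 4
ES_C = max(EF_A=6, EF_B=4) = 6; EF_C = 6+4 = 10
ES_D = max(EF_A=6, EF_B=4) = 6; EF_D = 6+7 = 13
ES_E = 6; EF_E = 6+2 = 8
ES_F = max(EF_A=6, EF_B=4) = 6; EF_F = 6+11 = 17
ES_G = 6; EF_G = 6+4 = 10
ES_H = 4; EF_H = 4+2 = 6
ES_I = max(EF_B=4, EF_C=10, EF_D=13, EF_E=8, EF_F=17, EF_G=10, EF_H=6) = 17; EF_I = 17+13 = 30
Expected project duration μ = 30 days. Critical path: A → F → I.

Variance along critical path = 0.444 + 5.444 + 1.000 = 6.889; σ = √6.889 = 2.625 days.
Z = (25 − 30) / 2.625 = -1.905
P(T ≤ 25) = Φ(-1.905) ≈ 0.028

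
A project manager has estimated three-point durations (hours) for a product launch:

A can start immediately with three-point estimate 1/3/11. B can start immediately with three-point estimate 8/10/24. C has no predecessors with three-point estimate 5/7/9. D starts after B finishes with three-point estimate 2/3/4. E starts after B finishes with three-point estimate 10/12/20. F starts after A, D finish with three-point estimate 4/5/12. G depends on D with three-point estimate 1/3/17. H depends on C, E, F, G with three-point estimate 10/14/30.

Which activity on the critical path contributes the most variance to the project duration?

te_A = (1 + 4·3 + 11)/6 = 24/6 = 4; σ²_A = ((11−1)/6)² = 2.778
te_B = (8 + 4·10 + 24)/6 = 72/6 = 12; σ²_B = ((24−8)/6)² = 7.111
te_C = (5 + 4·7 + 9)/6 = 42/6 = 7; σ²_C = ((9−5)/6)² = 0.444
te_D = (2 + 4·3 + 4)/6 = 18/6 = 3; σ²_D = ((4−2)/6)² = 0.111
te_E = (10 + 4·12 + 20)/6 = 78/6 = 13; σ²_E = ((20−10)/6)² = 2.778
te_F = (4 + 4·5 + 12)/6 = 36/6 = 6; σ²_F = ((12−4)/6)² = 1.778
te_G = (1 + 4·3 + 17)/6 = 30/6 = 5; σ²_G = ((17−1)/6)² = 7.111
te_H = (10 + 4·14 + 30)/6 = 96/6 = 16; σ²_H = ((30−10)/6)² = 11.111

Forward pass:
ES_A = 0; EF_A = 4
ES_B = 0; EF_B = 12
ES_C = 0; EF_C = 7
ES_D = 12; EF_D = 12+3 = 15
ES_E = 12; EF_E = 12+13 = 25
ES_F = max(EF_A=4, EF_D=15) = 15; EF_F = 15+6 = 21
ES_G = 15; EF_G = 15+5 = 20
ES_H = max(EF_C=7, EF_E=25, EF_F=21, EF_G=20) = 25; EF_H = 25+16 = 41
Expected project duration μ = 41 hours. Critical path: B → E → H.

Variances on critical path: σ²_B=7.111, σ²_E=2.778, σ²_H=11.111.
Largest is σ²_H = 11.111.

H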